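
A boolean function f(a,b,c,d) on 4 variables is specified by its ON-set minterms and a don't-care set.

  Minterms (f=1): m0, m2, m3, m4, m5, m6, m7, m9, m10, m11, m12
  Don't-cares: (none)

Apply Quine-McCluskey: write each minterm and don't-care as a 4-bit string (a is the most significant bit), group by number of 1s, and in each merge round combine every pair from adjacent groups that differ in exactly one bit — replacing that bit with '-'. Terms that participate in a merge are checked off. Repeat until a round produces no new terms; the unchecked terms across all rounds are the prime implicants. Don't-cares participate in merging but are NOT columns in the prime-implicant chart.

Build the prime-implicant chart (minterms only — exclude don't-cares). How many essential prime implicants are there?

5

[col 0] 0000*, 0010*, 0011*, 0100*, 0101*, 0110*, 0111*, 1001*, 1010*, 1011*, 1100*
[col 1] -010*, -011*, -100, 0-00*, 0-10*, 0-11*, 00-0*, 001-*, 01-0*, 01-1*, 010-*, 011-*, 10-1, 101-*
[col 2] -01-, 0--0, 0-1-, 01--
Prime implicants: -01-, -100, 0--0, 0-1-, 01--, 10-1
PI chart (minterm → PIs covering it):
  0 | 0--0  (sole → essential)
  2 | -01-,0--0,0-1-
  3 | -01-,0-1-
  4 | -100,0--0,01--
  5 | 01--  (sole → essential)
  6 | 0--0,0-1-,01--
  7 | 0-1-,01--
  9 | 10-1  (sole → essential)
  10 | -01-  (sole → essential)
  11 | -01-,10-1
  12 | -100  (sole → essential)
Essential prime implicants: -01-, -100, 0--0, 01--, 10-1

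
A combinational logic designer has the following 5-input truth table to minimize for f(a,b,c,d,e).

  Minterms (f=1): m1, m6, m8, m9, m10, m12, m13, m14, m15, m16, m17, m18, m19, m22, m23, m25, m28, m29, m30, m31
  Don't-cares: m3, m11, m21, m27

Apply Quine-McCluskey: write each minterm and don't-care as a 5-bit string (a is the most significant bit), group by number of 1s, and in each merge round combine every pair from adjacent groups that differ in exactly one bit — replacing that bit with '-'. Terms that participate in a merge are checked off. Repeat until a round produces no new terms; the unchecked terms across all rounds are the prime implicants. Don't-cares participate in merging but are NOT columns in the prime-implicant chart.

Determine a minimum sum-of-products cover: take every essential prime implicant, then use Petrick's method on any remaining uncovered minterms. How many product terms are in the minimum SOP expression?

size-2^0 implicants → 00001(✓)  00011(✓)  00110(✓)  01000(✓)  01001(✓)  01010(✓)  01011(✓)  01100(✓)  01101(✓)  01110(✓)  01111(✓)  10000(✓)  10001(✓)  10010(✓)  10011(✓)  10101(✓)  10110(✓)  10111(✓)  11001(✓)  11011(✓)  11100(✓)  11101(✓)  11110(✓)  11111(✓)
size-2^1 implicants → -0001(✓)  -0011(✓)  -0110(✓)  -1001(✓)  -1011(✓)  -1100(✓)  -1101(✓)  -1110(✓)  -1111(✓)  0-001(✓)  0-011(✓)  0-110(✓)  000-1(✓)  01-00(✓)  01-01(✓)  01-10(✓)  01-11(✓)  010-0(✓)  010-1(✓)  0100-(✓)  0101-(✓)  011-0(✓)  011-1(✓)  0110-(✓)  0111-(✓)  1-001(✓)  1-011(✓)  1-101(✓)  1-110(✓)  1-111(✓)  10-01(✓)  10-10(✓)  10-11(✓)  100-0(✓)  100-1(✓)  1000-(✓)  1001-(✓)  101-1(✓)  1011-(✓)  11-01(✓)  11-11(✓)  110-1(✓)  111-0(✓)  111-1(✓)  1110-(✓)  1111-(✓)
size-2^2 implicants → --001(✓)  --011(✓)  --110  -00-1(✓)  -1-01(✓)  -1-11(✓)  -10-1(✓)  -11-0(✓)  -11-1(✓)  -110-(✓)  -111-(✓)  0-0-1(✓)  01--0(✓)  01--1(✓)  01-0-(✓)  01-1-(✓)  010--(✓)  011--(✓)  1--01(✓)  1--11(✓)  1-0-1(✓)  1-1-1(✓)  1-11-  10--1(✓)  10-1-  100--  11--1(✓)  111--(✓)
size-2^3 implicants → --0-1  -1--1  -11--  01---  1---1
Unchecked terms (primes): --0-1, --110, -1--1, -11--, 01---, 1---1, 1-11-, 10-1-, 100--
Minterm coverage:
  m1 ⊆ --0-1 [E]
  m6 ⊆ --110 [E]
  m8 ⊆ 01--- [E]
  m9 ⊆ --0-1,-1--1,01---
  m10 ⊆ 01--- [E]
  m12 ⊆ -11--,01---
  m13 ⊆ -1--1,-11--,01---
  m14 ⊆ --110,-11--,01---
  m15 ⊆ -1--1,-11--,01---
  m16 ⊆ 100-- [E]
  m17 ⊆ --0-1,1---1,100--
  m18 ⊆ 10-1-,100--
  m19 ⊆ --0-1,1---1,10-1-,100--
  m22 ⊆ --110,1-11-,10-1-
  m23 ⊆ 1---1,1-11-,10-1-
  m25 ⊆ --0-1,-1--1,1---1
  m28 ⊆ -11-- [E]
  m29 ⊆ -1--1,-11--,1---1
  m30 ⊆ --110,-11--,1-11-
  m31 ⊆ -1--1,-11--,1---1,1-11-
E = {--0-1, --110, -11--, 01---, 100--}
Petrick residual → 1---1
Cover = c'e + cde' + bc + a'b + ae + ab'c'  |cover|=6

6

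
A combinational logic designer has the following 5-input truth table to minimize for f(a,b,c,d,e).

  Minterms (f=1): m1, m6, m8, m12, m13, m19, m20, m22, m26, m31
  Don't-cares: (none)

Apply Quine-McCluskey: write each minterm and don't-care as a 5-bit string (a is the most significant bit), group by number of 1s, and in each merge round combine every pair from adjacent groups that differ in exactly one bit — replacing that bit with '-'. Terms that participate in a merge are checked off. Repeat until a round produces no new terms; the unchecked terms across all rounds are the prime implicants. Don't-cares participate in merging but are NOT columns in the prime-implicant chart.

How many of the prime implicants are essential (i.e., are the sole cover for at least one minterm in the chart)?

[col 0] 00001, 00110*, 01000*, 01100*, 01101*, 10011, 10100*, 10110*, 11010, 11111
[col 1] -0110, 01-00, 0110-, 101-0
Prime implicants: -0110, 00001, 01-00, 0110-, 10011, 101-0, 11010, 11111
PI chart (minterm → PIs covering it):
  1 | 00001  (sole → essential)
  6 | -0110  (sole → essential)
  8 | 01-00  (sole → essential)
  12 | 01-00,0110-
  13 | 0110-  (sole → essential)
  19 | 10011  (sole → essential)
  20 | 101-0  (sole → essential)
  22 | -0110,101-0
  26 | 11010  (sole → essential)
  31 | 11111  (sole → essential)
Essential prime implicants: -0110, 00001, 01-00, 0110-, 10011, 101-0, 11010, 11111

8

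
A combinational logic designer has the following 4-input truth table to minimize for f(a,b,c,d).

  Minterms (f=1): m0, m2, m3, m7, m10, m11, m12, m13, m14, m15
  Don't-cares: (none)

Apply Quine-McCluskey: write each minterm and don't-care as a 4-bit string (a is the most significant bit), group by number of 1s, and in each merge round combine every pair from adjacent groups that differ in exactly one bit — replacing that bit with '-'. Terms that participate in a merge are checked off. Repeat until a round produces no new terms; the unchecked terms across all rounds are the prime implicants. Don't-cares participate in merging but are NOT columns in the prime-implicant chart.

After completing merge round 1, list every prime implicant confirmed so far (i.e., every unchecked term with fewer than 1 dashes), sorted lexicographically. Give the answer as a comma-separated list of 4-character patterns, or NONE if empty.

Round 0: 0000✓ 0010✓ 0011✓ 0111✓ 1010✓ 1011✓ 1100✓ 1101✓ 1110✓ 1111✓
Round 1: -010✓ -011✓ -111✓ 0-11✓ 00-0 001-✓ 1-10✓ 1-11✓ 101-✓ 11-0✓ 11-1✓ 110-✓ 111-✓
Round 2: --11 -01- 1-1- 11--
PIs = {--11, -01-, 00-0, 1-1-, 11--}

NONE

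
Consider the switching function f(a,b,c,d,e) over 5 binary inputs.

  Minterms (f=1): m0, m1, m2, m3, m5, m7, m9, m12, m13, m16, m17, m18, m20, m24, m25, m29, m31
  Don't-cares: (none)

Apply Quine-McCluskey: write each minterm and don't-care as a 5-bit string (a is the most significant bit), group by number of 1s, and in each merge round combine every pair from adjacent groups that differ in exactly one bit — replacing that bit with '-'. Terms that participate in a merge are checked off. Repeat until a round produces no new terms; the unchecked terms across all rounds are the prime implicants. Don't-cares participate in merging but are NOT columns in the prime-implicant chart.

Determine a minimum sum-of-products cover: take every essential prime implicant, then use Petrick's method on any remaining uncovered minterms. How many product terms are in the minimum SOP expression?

Round 0: 00000✓ 00001✓ 00010✓ 00011✓ 00101✓ 00111✓ 01001✓ 01100✓ 01101✓ 10000✓ 10001✓ 10010✓ 10100✓ 11000✓ 11001✓ 11101✓ 11111✓
Round 1: -0000✓ -0001✓ -0010✓ -1001✓ -1101✓ 0-001✓ 0-101✓ 00-01✓ 00-11✓ 000-0✓ 000-1✓ 0000-✓ 0001-✓ 001-1✓ 01-01✓ 0110- 1-000✓ 1-001✓ 10-00 100-0✓ 1000-✓ 11-01✓ 1100-✓ 111-1
Round 2: --001 -00-0 -000- -1-01 0--01 00--1 000-- 1-00-
PIs = {--001, -00-0, -000-, -1-01, 0--01, 00--1, 000--, 0110-, 1-00-, 10-00, 111-1}
Coverage chart:
  m0: -00-0,-000-,000--
  m1: --001,-000-,0--01,00--1,000--
  m2: -00-0,000--
  m3: 00--1,000--
  m5: 0--01,00--1
  m7: 00--1 ←essential
  m9: --001,-1-01,0--01
  m12: 0110- ←essential
  m13: -1-01,0--01,0110-
  m16: -00-0,-000-,1-00-,10-00
  m17: --001,-000-,1-00-
  m18: -00-0 ←essential
  m20: 10-00 ←essential
  m24: 1-00- ←essential
  m25: --001,-1-01,1-00-
  m29: -1-01,111-1
  m31: 111-1 ←essential
Essential: -00-0, 00--1, 0110-, 1-00-, 10-00, 111-1
Petrick residual → --001
Min cover (7 terms): c'd'e + b'c'e' + a'b'e + a'bcd' + ac'd' + ab'd'e' + abce

7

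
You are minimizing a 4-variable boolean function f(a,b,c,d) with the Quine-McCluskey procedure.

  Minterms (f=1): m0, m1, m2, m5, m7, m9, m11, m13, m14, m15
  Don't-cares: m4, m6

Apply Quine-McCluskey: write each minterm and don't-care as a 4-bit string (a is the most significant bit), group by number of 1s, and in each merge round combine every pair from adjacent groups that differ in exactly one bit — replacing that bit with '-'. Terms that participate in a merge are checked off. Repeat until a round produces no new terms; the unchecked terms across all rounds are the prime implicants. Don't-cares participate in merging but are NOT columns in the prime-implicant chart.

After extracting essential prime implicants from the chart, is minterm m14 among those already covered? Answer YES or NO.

YES

[col 0] 0000*, 0001*, 0010*, 0100*, 0101*, 0110*, 0111*, 1001*, 1011*, 1101*, 1110*, 1111*
[col 1] -001*, -101*, -110*, -111*, 0-00*, 0-01*, 0-10*, 00-0*, 000-*, 01-0*, 01-1*, 010-*, 011-*, 1-01*, 1-11*, 10-1*, 11-1*, 111-*
[col 2] --01, -1-1, -11-, 0--0, 0-0-, 01--, 1--1
Prime implicants: --01, -1-1, -11-, 0--0, 0-0-, 01--, 1--1
PI chart (minterm → PIs covering it):
  0 | 0--0,0-0-
  1 | --01,0-0-
  2 | 0--0  (sole → essential)
  5 | --01,-1-1,0-0-,01--
  7 | -1-1,-11-,01--
  9 | --01,1--1
  11 | 1--1  (sole → essential)
  13 | --01,-1-1,1--1
  14 | -11-  (sole → essential)
  15 | -1-1,-11-,1--1
Essential prime implicants: -11-, 0--0, 1--1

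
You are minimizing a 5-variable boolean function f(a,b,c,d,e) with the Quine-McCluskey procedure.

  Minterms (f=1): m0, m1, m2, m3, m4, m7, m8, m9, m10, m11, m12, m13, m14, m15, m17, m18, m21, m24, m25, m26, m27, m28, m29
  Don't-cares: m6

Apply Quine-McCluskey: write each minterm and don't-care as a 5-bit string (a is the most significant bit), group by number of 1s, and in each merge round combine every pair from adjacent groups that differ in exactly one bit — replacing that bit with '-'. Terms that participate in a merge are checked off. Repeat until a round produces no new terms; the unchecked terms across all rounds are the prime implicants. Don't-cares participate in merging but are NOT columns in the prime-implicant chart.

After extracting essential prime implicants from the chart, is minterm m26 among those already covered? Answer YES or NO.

size-2^0 implicants → 00000(✓)  00001(✓)  00010(✓)  00011(✓)  00100(✓)  00110(✓)  00111(✓)  01000(✓)  01001(✓)  01010(✓)  01011(✓)  01100(✓)  01101(✓)  01110(✓)  01111(✓)  10001(✓)  10010(✓)  10101(✓)  11000(✓)  11001(✓)  11010(✓)  11011(✓)  11100(✓)  11101(✓)
size-2^1 implicants → -0001(✓)  -0010(✓)  -1000(✓)  -1001(✓)  -1010(✓)  -1011(✓)  -1100(✓)  -1101(✓)  0-000(✓)  0-001(✓)  0-010(✓)  0-011(✓)  0-100(✓)  0-110(✓)  0-111(✓)  00-00(✓)  00-10(✓)  00-11(✓)  000-0(✓)  000-1(✓)  0000-(✓)  0001-(✓)  001-0(✓)  0011-(✓)  01-00(✓)  01-01(✓)  01-10(✓)  01-11(✓)  010-0(✓)  010-1(✓)  0100-(✓)  0101-(✓)  011-0(✓)  011-1(✓)  0110-(✓)  0111-(✓)  1-001(✓)  1-010(✓)  1-101(✓)  10-01(✓)  11-00(✓)  11-01(✓)  110-0(✓)  110-1(✓)  1100-(✓)  1101-(✓)  1110-(✓)
size-2^2 implicants → --001  --010  -1-00(✓)  -1-01(✓)  -10-0(✓)  -10-1(✓)  -100-(✓)  -101-(✓)  -110-(✓)  0--00(✓)  0--10(✓)  0--11(✓)  0-0-0(✓)  0-0-1(✓)  0-00-(✓)  0-01-(✓)  0-1-0(✓)  0-11-(✓)  00--0(✓)  00-1-(✓)  000--(✓)  01--0(✓)  01--1(✓)  01-0-(✓)  01-1-(✓)  010--(✓)  011--(✓)  1--01  11-0-(✓)  110--(✓)
size-2^3 implicants → -1-0-  -10--  0---0  0--1-  0-0--  01---
Unchecked terms (primes): --001, --010, -1-0-, -10--, 0---0, 0--1-, 0-0--, 01---, 1--01
Minterm coverage:
  m0 ⊆ 0---0,0-0--
  m1 ⊆ --001,0-0--
  m2 ⊆ --010,0---0,0--1-,0-0--
  m3 ⊆ 0--1-,0-0--
  m4 ⊆ 0---0 [E]
  m7 ⊆ 0--1- [E]
  m8 ⊆ -1-0-,-10--,0---0,0-0--,01---
  m9 ⊆ --001,-1-0-,-10--,0-0--,01---
  m10 ⊆ --010,-10--,0---0,0--1-,0-0--,01---
  m11 ⊆ -10--,0--1-,0-0--,01---
  m12 ⊆ -1-0-,0---0,01---
  m13 ⊆ -1-0-,01---
  m14 ⊆ 0---0,0--1-,01---
  m15 ⊆ 0--1-,01---
  m17 ⊆ --001,1--01
  m18 ⊆ --010 [E]
  m21 ⊆ 1--01 [E]
  m24 ⊆ -1-0-,-10--
  m25 ⊆ --001,-1-0-,-10--,1--01
  m26 ⊆ --010,-10--
  m27 ⊆ -10-- [E]
  m28 ⊆ -1-0- [E]
  m29 ⊆ -1-0-,1--01
E = {--010, -1-0-, -10--, 0---0, 0--1-, 1--01}

YES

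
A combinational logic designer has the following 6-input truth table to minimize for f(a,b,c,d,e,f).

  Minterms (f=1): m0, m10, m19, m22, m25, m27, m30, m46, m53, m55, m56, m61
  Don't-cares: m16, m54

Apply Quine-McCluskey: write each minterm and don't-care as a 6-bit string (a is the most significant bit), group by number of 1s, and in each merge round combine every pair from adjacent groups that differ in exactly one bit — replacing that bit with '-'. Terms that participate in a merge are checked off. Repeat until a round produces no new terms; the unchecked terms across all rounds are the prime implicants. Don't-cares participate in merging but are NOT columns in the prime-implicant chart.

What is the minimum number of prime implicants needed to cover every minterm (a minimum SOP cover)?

size-2^0 implicants → 000000(✓)  001010  010000(✓)  010011(✓)  010110(✓)  011001(✓)  011011(✓)  011110(✓)  101110  110101(✓)  110110(✓)  110111(✓)  111000  111101(✓)
size-2^1 implicants → -10110  0-0000  01-011  01-110  0110-1  11-101  1101-1  11011-
Unchecked terms (primes): -10110, 0-0000, 001010, 01-011, 01-110, 0110-1, 101110, 11-101, 1101-1, 11011-, 111000
Minterm coverage:
  m0 ⊆ 0-0000 [E]
  m10 ⊆ 001010 [E]
  m19 ⊆ 01-011 [E]
  m22 ⊆ -10110,01-110
  m25 ⊆ 0110-1 [E]
  m27 ⊆ 01-011,0110-1
  m30 ⊆ 01-110 [E]
  m46 ⊆ 101110 [E]
  m53 ⊆ 11-101,1101-1
  m55 ⊆ 1101-1,11011-
  m56 ⊆ 111000 [E]
  m61 ⊆ 11-101 [E]
E = {0-0000, 001010, 01-011, 01-110, 0110-1, 101110, 11-101, 111000}
Petrick residual → 1101-1
Cover = a'c'd'e'f' + a'b'cd'ef' + a'bd'ef + a'bdef' + a'bcd'f + ab'cdef' + abde'f + abc'df + abcd'e'f'  |cover|=9

9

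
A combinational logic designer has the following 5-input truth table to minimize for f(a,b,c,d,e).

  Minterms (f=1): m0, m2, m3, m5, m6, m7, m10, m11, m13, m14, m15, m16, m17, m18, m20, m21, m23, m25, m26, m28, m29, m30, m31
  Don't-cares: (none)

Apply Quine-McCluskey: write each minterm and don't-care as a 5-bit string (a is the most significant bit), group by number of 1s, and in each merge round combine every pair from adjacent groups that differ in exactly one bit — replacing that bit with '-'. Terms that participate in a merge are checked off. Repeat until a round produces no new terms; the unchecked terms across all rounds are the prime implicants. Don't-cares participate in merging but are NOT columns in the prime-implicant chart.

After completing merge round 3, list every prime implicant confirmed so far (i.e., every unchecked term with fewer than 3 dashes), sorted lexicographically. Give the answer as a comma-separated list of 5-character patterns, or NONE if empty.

--010, -00-0, -1-10, -111-, 1--01, 1-10-, 10-0-, 111--

[col 0] 00000*, 00010*, 00011*, 00101*, 00110*, 00111*, 01010*, 01011*, 01101*, 01110*, 01111*, 10000*, 10001*, 10010*, 10100*, 10101*, 10111*, 11001*, 11010*, 11100*, 11101*, 11110*, 11111*
[col 1] -0000*, -0010*, -0101*, -0111*, -1010*, -1101*, -1110*, -1111*, 0-010*, 0-011*, 0-101*, 0-110*, 0-111*, 00-10*, 00-11*, 000-0*, 0001-*, 001-1*, 0011-*, 01-10*, 01-11*, 0101-*, 011-1*, 0111-*, 1-001*, 1-010*, 1-100*, 1-101*, 1-111*, 10-00*, 10-01*, 100-0*, 1000-*, 101-1*, 1010-*, 11-01*, 11-10*, 111-0*, 111-1*, 1110-*, 1111-*
[col 2] --010, --101*, --111*, -00-0, -01-1*, -1-10, -11-1*, -111-, 0--10*, 0--11*, 0-01-*, 0-1-1*, 0-11-*, 00-1-*, 01-1-*, 1--01, 1-1-1*, 1-10-, 10-0-, 111--
[col 3] --1-1, 0--1-
Prime implicants: --010, --1-1, -00-0, -1-10, -111-, 0--1-, 1--01, 1-10-, 10-0-, 111--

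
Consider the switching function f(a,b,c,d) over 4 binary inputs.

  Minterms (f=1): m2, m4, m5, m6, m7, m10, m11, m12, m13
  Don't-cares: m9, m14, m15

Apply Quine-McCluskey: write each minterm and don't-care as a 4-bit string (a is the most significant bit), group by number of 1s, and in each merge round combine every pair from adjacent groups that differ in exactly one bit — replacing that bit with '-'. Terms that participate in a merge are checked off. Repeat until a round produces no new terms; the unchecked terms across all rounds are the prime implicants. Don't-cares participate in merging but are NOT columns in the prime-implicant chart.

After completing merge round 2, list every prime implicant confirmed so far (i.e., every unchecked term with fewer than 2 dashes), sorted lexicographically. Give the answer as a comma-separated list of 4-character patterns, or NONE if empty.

NONE

size-2^0 implicants → 0010(✓)  0100(✓)  0101(✓)  0110(✓)  0111(✓)  1001(✓)  1010(✓)  1011(✓)  1100(✓)  1101(✓)  1110(✓)  1111(✓)
size-2^1 implicants → -010(✓)  -100(✓)  -101(✓)  -110(✓)  -111(✓)  0-10(✓)  01-0(✓)  01-1(✓)  010-(✓)  011-(✓)  1-01(✓)  1-10(✓)  1-11(✓)  10-1(✓)  101-(✓)  11-0(✓)  11-1(✓)  110-(✓)  111-(✓)
size-2^2 implicants → --10  -1-0(✓)  -1-1(✓)  -10-(✓)  -11-(✓)  01--(✓)  1--1  1-1-  11--(✓)
size-2^3 implicants → -1--
Unchecked terms (primes): --10, -1--, 1--1, 1-1-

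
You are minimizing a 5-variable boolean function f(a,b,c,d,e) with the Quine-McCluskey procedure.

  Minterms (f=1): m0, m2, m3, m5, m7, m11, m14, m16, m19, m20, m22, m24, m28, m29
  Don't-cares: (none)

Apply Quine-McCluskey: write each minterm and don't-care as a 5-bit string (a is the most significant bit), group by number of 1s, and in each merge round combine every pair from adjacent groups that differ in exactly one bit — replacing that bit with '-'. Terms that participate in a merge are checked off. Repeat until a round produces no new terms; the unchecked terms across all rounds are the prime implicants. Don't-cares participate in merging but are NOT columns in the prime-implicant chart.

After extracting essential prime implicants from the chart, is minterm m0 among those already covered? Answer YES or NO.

NO

size-2^0 implicants → 00000(✓)  00010(✓)  00011(✓)  00101(✓)  00111(✓)  01011(✓)  01110  10000(✓)  10011(✓)  10100(✓)  10110(✓)  11000(✓)  11100(✓)  11101(✓)
size-2^1 implicants → -0000  -0011  0-011  00-11  000-0  0001-  001-1  1-000(✓)  1-100(✓)  10-00(✓)  101-0  11-00(✓)  1110-
size-2^2 implicants → 1--00
Unchecked terms (primes): -0000, -0011, 0-011, 00-11, 000-0, 0001-, 001-1, 01110, 1--00, 101-0, 1110-
Minterm coverage:
  m0 ⊆ -0000,000-0
  m2 ⊆ 000-0,0001-
  m3 ⊆ -0011,0-011,00-11,0001-
  m5 ⊆ 001-1 [E]
  m7 ⊆ 00-11,001-1
  m11 ⊆ 0-011 [E]
  m14 ⊆ 01110 [E]
  m16 ⊆ -0000,1--00
  m19 ⊆ -0011 [E]
  m20 ⊆ 1--00,101-0
  m22 ⊆ 101-0 [E]
  m24 ⊆ 1--00 [E]
  m28 ⊆ 1--00,1110-
  m29 ⊆ 1110- [E]
E = {-0011, 0-011, 001-1, 01110, 1--00, 101-0, 1110-}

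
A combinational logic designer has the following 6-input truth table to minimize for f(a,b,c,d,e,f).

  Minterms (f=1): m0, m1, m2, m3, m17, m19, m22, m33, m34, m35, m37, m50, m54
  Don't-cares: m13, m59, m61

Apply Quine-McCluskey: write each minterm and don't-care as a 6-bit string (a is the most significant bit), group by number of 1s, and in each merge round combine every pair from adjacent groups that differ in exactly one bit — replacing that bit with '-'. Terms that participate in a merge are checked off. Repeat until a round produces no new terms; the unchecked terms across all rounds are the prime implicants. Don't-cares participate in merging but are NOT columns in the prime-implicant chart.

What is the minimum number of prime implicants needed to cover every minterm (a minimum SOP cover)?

Round 0: 000000✓ 000001✓ 000010✓ 000011✓ 001101 010001✓ 010011✓ 010110✓ 100001✓ 100010✓ 100011✓ 100101✓ 110010✓ 110110✓ 111011 111101
Round 1: -00001✓ -00010✓ -00011✓ -10110 0-0001✓ 0-0011✓ 0000-0✓ 0000-1✓ 00000-✓ 00001-✓ 0100-1✓ 1-0010 100-01 1000-1✓ 10001-✓ 110-10
Round 2: -000-1 -0001- 0-00-1 0000--
PIs = {-000-1, -0001-, -10110, 0-00-1, 0000--, 001101, 1-0010, 100-01, 110-10, 111011, 111101}
Coverage chart:
  m0: 0000-- ←essential
  m1: -000-1,0-00-1,0000--
  m2: -0001-,0000--
  m3: -000-1,-0001-,0-00-1,0000--
  m17: 0-00-1 ←essential
  m19: 0-00-1 ←essential
  m22: -10110 ←essential
  m33: -000-1,100-01
  m34: -0001-,1-0010
  m35: -000-1,-0001-
  m37: 100-01 ←essential
  m50: 1-0010,110-10
  m54: -10110,110-10
Essential: -10110, 0-00-1, 0000--, 100-01
Petrick residual → -000-1, 1-0010
Min cover (6 terms): b'c'd'f + bc'def' + a'c'd'f + a'b'c'd' + ac'd'ef' + ab'c'e'f

6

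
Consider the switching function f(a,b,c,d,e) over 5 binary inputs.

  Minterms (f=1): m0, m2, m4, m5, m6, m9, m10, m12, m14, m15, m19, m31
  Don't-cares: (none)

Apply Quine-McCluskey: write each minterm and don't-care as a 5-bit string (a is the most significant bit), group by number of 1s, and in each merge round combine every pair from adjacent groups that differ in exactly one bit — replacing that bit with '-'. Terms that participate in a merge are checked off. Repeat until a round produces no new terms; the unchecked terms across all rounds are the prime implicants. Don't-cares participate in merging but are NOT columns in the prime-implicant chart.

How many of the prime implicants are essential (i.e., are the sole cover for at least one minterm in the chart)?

Round 0: 00000✓ 00010✓ 00100✓ 00101✓ 00110✓ 01001 01010✓ 01100✓ 01110✓ 01111✓ 10011 11111✓
Round 1: -1111 0-010✓ 0-100✓ 0-110✓ 00-00✓ 00-10✓ 000-0✓ 001-0✓ 0010- 01-10✓ 011-0✓ 0111-
Round 2: 0--10 0-1-0 00--0
PIs = {-1111, 0--10, 0-1-0, 00--0, 0010-, 01001, 0111-, 10011}
Coverage chart:
  m0: 00--0 ←essential
  m2: 0--10,00--0
  m4: 0-1-0,00--0,0010-
  m5: 0010- ←essential
  m6: 0--10,0-1-0,00--0
  m9: 01001 ←essential
  m10: 0--10 ←essential
  m12: 0-1-0 ←essential
  m14: 0--10,0-1-0,0111-
  m15: -1111,0111-
  m19: 10011 ←essential
  m31: -1111 ←essential
Essential: -1111, 0--10, 0-1-0, 00--0, 0010-, 01001, 10011

7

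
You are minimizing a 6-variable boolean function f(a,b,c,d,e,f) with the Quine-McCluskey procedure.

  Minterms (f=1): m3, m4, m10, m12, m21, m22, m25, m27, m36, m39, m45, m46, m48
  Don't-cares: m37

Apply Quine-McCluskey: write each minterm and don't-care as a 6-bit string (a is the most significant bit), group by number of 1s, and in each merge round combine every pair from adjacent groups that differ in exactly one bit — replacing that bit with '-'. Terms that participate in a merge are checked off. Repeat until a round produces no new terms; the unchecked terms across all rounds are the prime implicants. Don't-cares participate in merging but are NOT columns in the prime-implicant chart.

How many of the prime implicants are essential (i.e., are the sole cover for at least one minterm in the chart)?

size-2^0 implicants → 000011  000100(✓)  001010  001100(✓)  010101  010110  011001(✓)  011011(✓)  100100(✓)  100101(✓)  100111(✓)  101101(✓)  101110  110000
size-2^1 implicants → -00100  00-100  0110-1  10-101  1001-1  10010-
Unchecked terms (primes): -00100, 00-100, 000011, 001010, 010101, 010110, 0110-1, 10-101, 1001-1, 10010-, 101110, 110000
Minterm coverage:
  m3 ⊆ 000011 [E]
  m4 ⊆ -00100,00-100
  m10 ⊆ 001010 [E]
  m12 ⊆ 00-100 [E]
  m21 ⊆ 010101 [E]
  m22 ⊆ 010110 [E]
  m25 ⊆ 0110-1 [E]
  m27 ⊆ 0110-1 [E]
  m36 ⊆ -00100,10010-
  m39 ⊆ 1001-1 [E]
  m45 ⊆ 10-101 [E]
  m46 ⊆ 101110 [E]
  m48 ⊆ 110000 [E]
E = {00-100, 000011, 001010, 010101, 010110, 0110-1, 10-101, 1001-1, 101110, 110000}

10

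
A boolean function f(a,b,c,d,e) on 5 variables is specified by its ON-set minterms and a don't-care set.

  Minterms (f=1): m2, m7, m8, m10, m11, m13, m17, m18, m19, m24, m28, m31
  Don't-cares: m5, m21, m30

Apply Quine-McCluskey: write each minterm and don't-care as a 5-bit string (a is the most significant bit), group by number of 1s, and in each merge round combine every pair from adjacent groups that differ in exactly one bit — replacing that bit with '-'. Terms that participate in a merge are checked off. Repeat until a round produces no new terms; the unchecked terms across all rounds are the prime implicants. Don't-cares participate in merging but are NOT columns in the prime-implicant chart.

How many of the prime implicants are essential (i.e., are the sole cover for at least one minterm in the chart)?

Round 0: 00010✓ 00101✓ 00111✓ 01000✓ 01010✓ 01011✓ 01101✓ 10001✓ 10010✓ 10011✓ 10101✓ 11000✓ 11100✓ 11110✓ 11111✓
Round 1: -0010 -0101 -1000 0-010 0-101 001-1 010-0 0101- 10-01 100-1 1001- 11-00 111-0 1111-
PIs = {-0010, -0101, -1000, 0-010, 0-101, 001-1, 010-0, 0101-, 10-01, 100-1, 1001-, 11-00, 111-0, 1111-}
Coverage chart:
  m2: -0010,0-010
  m7: 001-1 ←essential
  m8: -1000,010-0
  m10: 0-010,010-0,0101-
  m11: 0101- ←essential
  m13: 0-101 ←essential
  m17: 10-01,100-1
  m18: -0010,1001-
  m19: 100-1,1001-
  m24: -1000,11-00
  m28: 11-00,111-0
  m31: 1111- ←essential
Essential: 0-101, 001-1, 0101-, 1111-

4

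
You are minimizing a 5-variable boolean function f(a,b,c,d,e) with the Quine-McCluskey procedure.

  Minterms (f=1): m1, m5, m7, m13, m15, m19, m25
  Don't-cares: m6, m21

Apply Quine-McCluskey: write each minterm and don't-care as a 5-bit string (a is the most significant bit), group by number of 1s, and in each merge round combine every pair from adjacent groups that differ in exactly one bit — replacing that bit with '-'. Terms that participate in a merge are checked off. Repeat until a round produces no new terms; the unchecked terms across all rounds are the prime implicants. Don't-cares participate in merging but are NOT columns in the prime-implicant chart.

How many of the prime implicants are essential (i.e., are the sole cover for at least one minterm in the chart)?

[col 0] 00001*, 00101*, 00110*, 00111*, 01101*, 01111*, 10011, 10101*, 11001
[col 1] -0101, 0-101*, 0-111*, 00-01, 001-1*, 0011-, 011-1*
[col 2] 0-1-1
Prime implicants: -0101, 0-1-1, 00-01, 0011-, 10011, 11001
PI chart (minterm → PIs covering it):
  1 | 00-01  (sole → essential)
  5 | -0101,0-1-1,00-01
  7 | 0-1-1,0011-
  13 | 0-1-1  (sole → essential)
  15 | 0-1-1  (sole → essential)
  19 | 10011  (sole → essential)
  25 | 11001  (sole → essential)
Essential prime implicants: 0-1-1, 00-01, 10011, 11001

4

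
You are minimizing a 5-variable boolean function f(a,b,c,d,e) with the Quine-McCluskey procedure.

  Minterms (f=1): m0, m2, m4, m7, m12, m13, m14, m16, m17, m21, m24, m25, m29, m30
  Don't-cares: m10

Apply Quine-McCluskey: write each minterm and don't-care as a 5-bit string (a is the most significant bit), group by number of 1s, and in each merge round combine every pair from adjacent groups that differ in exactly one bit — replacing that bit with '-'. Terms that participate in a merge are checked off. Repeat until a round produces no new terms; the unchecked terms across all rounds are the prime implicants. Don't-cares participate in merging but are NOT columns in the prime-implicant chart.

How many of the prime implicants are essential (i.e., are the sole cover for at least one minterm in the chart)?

[col 0] 00000*, 00010*, 00100*, 00111, 01010*, 01100*, 01101*, 01110*, 10000*, 10001*, 10101*, 11000*, 11001*, 11101*, 11110*
[col 1] -0000, -1101, -1110, 0-010, 0-100, 00-00, 000-0, 01-10, 011-0, 0110-, 1-000*, 1-001*, 1-101*, 10-01*, 1000-*, 11-01*, 1100-*
[col 2] 1--01, 1-00-
Prime implicants: -0000, -1101, -1110, 0-010, 0-100, 00-00, 000-0, 00111, 01-10, 011-0, 0110-, 1--01, 1-00-
PI chart (minterm → PIs covering it):
  0 | -0000,00-00,000-0
  2 | 0-010,000-0
  4 | 0-100,00-00
  7 | 00111  (sole → essential)
  12 | 0-100,011-0,0110-
  13 | -1101,0110-
  14 | -1110,01-10,011-0
  16 | -0000,1-00-
  17 | 1--01,1-00-
  21 | 1--01  (sole → essential)
  24 | 1-00-  (sole → essential)
  25 | 1--01,1-00-
  29 | -1101,1--01
  30 | -1110  (sole → essential)
Essential prime implicants: -1110, 00111, 1--01, 1-00-

4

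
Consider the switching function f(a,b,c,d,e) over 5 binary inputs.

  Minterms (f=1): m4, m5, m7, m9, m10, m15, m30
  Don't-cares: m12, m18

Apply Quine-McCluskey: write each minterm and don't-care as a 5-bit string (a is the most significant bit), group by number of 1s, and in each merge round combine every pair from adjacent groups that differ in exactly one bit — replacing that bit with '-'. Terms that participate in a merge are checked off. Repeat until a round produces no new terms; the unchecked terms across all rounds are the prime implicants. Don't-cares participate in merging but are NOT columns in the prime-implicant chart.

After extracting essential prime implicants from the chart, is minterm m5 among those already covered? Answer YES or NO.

NO

size-2^0 implicants → 00100(✓)  00101(✓)  00111(✓)  01001  01010  01100(✓)  01111(✓)  10010  11110
size-2^1 implicants → 0-100  0-111  001-1  0010-
Unchecked terms (primes): 0-100, 0-111, 001-1, 0010-, 01001, 01010, 10010, 11110
Minterm coverage:
  m4 ⊆ 0-100,0010-
  m5 ⊆ 001-1,0010-
  m7 ⊆ 0-111,001-1
  m9 ⊆ 01001 [E]
  m10 ⊆ 01010 [E]
  m15 ⊆ 0-111 [E]
  m30 ⊆ 11110 [E]
E = {0-111, 01001, 01010, 11110}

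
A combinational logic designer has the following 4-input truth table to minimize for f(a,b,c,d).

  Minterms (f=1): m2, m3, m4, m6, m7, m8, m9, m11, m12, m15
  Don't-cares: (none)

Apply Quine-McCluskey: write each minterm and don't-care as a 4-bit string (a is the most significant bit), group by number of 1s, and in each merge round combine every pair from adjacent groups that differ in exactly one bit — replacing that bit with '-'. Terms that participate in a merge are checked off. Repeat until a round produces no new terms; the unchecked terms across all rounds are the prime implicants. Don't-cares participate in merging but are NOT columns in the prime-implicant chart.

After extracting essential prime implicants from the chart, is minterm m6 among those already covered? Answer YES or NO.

size-2^0 implicants → 0010(✓)  0011(✓)  0100(✓)  0110(✓)  0111(✓)  1000(✓)  1001(✓)  1011(✓)  1100(✓)  1111(✓)
size-2^1 implicants → -011(✓)  -100  -111(✓)  0-10(✓)  0-11(✓)  001-(✓)  01-0  011-(✓)  1-00  1-11(✓)  10-1  100-
size-2^2 implicants → --11  0-1-
Unchecked terms (primes): --11, -100, 0-1-, 01-0, 1-00, 10-1, 100-
Minterm coverage:
  m2 ⊆ 0-1- [E]
  m3 ⊆ --11,0-1-
  m4 ⊆ -100,01-0
  m6 ⊆ 0-1-,01-0
  m7 ⊆ --11,0-1-
  m8 ⊆ 1-00,100-
  m9 ⊆ 10-1,100-
  m11 ⊆ --11,10-1
  m12 ⊆ -100,1-00
  m15 ⊆ --11 [E]
E = {--11, 0-1-}

YES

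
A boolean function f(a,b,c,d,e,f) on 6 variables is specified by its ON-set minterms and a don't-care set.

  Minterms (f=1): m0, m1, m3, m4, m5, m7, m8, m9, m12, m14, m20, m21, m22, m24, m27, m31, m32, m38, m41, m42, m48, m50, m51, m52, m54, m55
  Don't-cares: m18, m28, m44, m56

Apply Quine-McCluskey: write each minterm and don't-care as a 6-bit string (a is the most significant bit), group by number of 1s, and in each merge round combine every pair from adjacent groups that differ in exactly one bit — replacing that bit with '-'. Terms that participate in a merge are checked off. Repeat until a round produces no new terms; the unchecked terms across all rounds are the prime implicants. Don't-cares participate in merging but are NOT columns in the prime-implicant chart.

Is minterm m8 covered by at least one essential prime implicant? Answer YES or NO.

Round 0: 000000✓ 000001✓ 000011✓ 000100✓ 000101✓ 000111✓ 001000✓ 001001✓ 001100✓ 001110✓ 010010✓ 010100✓ 010101✓ 010110✓ 011000✓ 011011✓ 011100✓ 011111✓ 100000✓ 100110✓ 101001✓ 101010 101100✓ 110000✓ 110010✓ 110011✓ 110100✓ 110110✓ 110111✓ 111000✓
Round 1: -00000 -01001 -01100 -10010✓ -10100✓ -10110✓ -11000 0-0100✓ 0-0101✓ 0-1000✓ 0-1100✓ 00-000✓ 00-001✓ 00-100✓ 000-00✓ 000-01✓ 000-11✓ 0000-1✓ 00000-✓ 0001-1✓ 00010-✓ 001-00✓ 00100-✓ 0011-0 01-100✓ 010-10✓ 0101-0✓ 01010-✓ 011-00✓ 011-11 1-0000 1-0110 11-000 110-00✓ 110-10✓ 110-11✓ 1100-0✓ 11001-✓ 1101-0✓ 11011-✓
Round 2: -10-10 -101-0 0--100 0-010- 0-1-00 00--00 00-00- 000--1 000-0- 110--0 110-1-
PIs = {-00000, -01001, -01100, -10-10, -101-0, -11000, 0--100, 0-010-, 0-1-00, 00--00, 00-00-, 000--1, 000-0-, 0011-0, 011-11, 1-0000, 1-0110, 101010, 11-000, 110--0, 110-1-}
Coverage chart:
  m0: -00000,00--00,00-00-,000-0-
  m1: 00-00-,000--1,000-0-
  m3: 000--1 ←essential
  m4: 0--100,0-010-,00--00,000-0-
  m5: 0-010-,000--1,000-0-
  m7: 000--1 ←essential
  m8: 0-1-00,00--00,00-00-
  m9: -01001,00-00-
  m12: -01100,0--100,0-1-00,00--00,0011-0
  m14: 0011-0 ←essential
  m20: -101-0,0--100,0-010-
  m21: 0-010- ←essential
  m22: -10-10,-101-0
  m24: -11000,0-1-00
  m27: 011-11 ←essential
  m31: 011-11 ←essential
  m32: -00000,1-0000
  m38: 1-0110 ←essential
  m41: -01001 ←essential
  m42: 101010 ←essential
  m48: 1-0000,11-000,110--0
  m50: -10-10,110--0,110-1-
  m51: 110-1- ←essential
  m52: -101-0,110--0
  m54: -10-10,-101-0,1-0110,110--0,110-1-
  m55: 110-1- ←essential
Essential: -01001, 0-010-, 000--1, 0011-0, 011-11, 1-0110, 101010, 110-1-

NO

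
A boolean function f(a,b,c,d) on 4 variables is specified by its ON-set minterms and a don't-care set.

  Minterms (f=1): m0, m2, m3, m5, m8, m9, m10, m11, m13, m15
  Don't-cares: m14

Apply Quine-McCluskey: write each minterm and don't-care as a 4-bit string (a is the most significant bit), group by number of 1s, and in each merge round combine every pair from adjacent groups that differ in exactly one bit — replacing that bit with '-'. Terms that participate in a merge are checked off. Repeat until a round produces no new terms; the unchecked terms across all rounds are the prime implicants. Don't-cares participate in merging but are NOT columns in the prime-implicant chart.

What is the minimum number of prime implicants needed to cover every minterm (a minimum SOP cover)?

[col 0] 0000*, 0010*, 0011*, 0101*, 1000*, 1001*, 1010*, 1011*, 1101*, 1110*, 1111*
[col 1] -000*, -010*, -011*, -101, 00-0*, 001-*, 1-01*, 1-10*, 1-11*, 10-0*, 10-1*, 100-*, 101-*, 11-1*, 111-*
[col 2] -0-0, -01-, 1--1, 1-1-, 10--
Prime implicants: -0-0, -01-, -101, 1--1, 1-1-, 10--
PI chart (minterm → PIs covering it):
  0 | -0-0  (sole → essential)
  2 | -0-0,-01-
  3 | -01-  (sole → essential)
  5 | -101  (sole → essential)
  8 | -0-0,10--
  9 | 1--1,10--
  10 | -0-0,-01-,1-1-,10--
  11 | -01-,1--1,1-1-,10--
  13 | -101,1--1
  15 | 1--1,1-1-
Essential prime implicants: -0-0, -01-, -101
Petrick residual → 1--1
Minimum SOP uses 4 PIs: b'd' + b'c + bc'd + ad

4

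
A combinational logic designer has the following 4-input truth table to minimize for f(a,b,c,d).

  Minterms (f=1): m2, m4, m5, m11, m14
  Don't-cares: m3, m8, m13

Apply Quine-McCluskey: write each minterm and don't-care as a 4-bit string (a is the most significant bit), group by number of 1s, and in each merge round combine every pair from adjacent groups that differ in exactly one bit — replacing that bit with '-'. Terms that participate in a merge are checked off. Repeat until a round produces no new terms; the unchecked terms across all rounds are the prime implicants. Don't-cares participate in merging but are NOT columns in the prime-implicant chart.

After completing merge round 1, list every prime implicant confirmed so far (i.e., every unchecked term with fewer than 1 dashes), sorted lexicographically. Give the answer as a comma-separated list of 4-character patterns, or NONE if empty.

1000, 1110

Round 0: 0010✓ 0011✓ 0100✓ 0101✓ 1000 1011✓ 1101✓ 1110
Round 1: -011 -101 001- 010-
PIs = {-011, -101, 001-, 010-, 1000, 1110}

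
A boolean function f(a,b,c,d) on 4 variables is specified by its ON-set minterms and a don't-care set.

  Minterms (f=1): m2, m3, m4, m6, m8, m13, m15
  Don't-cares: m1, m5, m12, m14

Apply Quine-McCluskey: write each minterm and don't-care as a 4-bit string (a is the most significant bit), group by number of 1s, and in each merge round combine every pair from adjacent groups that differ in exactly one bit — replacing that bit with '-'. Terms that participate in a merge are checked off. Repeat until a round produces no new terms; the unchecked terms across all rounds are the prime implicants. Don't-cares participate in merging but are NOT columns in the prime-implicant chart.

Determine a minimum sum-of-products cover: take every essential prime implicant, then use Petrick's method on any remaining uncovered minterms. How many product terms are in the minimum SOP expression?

4

size-2^0 implicants → 0001(✓)  0010(✓)  0011(✓)  0100(✓)  0101(✓)  0110(✓)  1000(✓)  1100(✓)  1101(✓)  1110(✓)  1111(✓)
size-2^1 implicants → -100(✓)  -101(✓)  -110(✓)  0-01  0-10  00-1  001-  01-0(✓)  010-(✓)  1-00  11-0(✓)  11-1(✓)  110-(✓)  111-(✓)
size-2^2 implicants → -1-0  -10-  11--
Unchecked terms (primes): -1-0, -10-, 0-01, 0-10, 00-1, 001-, 1-00, 11--
Minterm coverage:
  m2 ⊆ 0-10,001-
  m3 ⊆ 00-1,001-
  m4 ⊆ -1-0,-10-
  m6 ⊆ -1-0,0-10
  m8 ⊆ 1-00 [E]
  m13 ⊆ -10-,11--
  m15 ⊆ 11-- [E]
E = {1-00, 11--}
Petrick residual → -1-0, 001-
Cover = bd' + a'b'c + ac'd' + ab  |cover|=4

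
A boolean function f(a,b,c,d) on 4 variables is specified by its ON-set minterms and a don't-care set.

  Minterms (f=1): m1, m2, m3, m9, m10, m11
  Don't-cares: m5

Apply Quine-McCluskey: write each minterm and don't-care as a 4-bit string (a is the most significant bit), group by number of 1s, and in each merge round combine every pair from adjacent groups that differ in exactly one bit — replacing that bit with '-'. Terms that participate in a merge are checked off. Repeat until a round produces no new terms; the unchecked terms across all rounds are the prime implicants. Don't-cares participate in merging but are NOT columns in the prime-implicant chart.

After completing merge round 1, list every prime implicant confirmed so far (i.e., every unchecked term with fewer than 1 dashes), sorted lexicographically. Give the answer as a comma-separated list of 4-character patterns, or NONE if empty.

NONE

Round 0: 0001✓ 0010✓ 0011✓ 0101✓ 1001✓ 1010✓ 1011✓
Round 1: -001✓ -010✓ -011✓ 0-01 00-1✓ 001-✓ 10-1✓ 101-✓
Round 2: -0-1 -01-
PIs = {-0-1, -01-, 0-01}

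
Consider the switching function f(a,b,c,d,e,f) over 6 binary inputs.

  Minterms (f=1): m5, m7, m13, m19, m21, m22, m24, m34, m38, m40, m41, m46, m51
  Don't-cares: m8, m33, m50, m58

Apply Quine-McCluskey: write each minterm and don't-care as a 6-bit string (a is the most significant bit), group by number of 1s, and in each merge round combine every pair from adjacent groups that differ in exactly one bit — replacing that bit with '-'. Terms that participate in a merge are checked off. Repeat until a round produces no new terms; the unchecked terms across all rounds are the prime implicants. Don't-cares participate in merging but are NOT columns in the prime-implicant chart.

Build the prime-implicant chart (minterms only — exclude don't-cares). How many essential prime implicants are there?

[col 0] 000101*, 000111*, 001000*, 001101*, 010011*, 010101*, 010110, 011000*, 100001*, 100010*, 100110*, 101000*, 101001*, 101110*, 110010*, 110011*, 111010*
[col 1] -01000, -10011, 0-0101, 0-1000, 00-101, 0001-1, 1-0010, 10-001, 10-110, 100-10, 10100-, 11-010, 11001-
Prime implicants: -01000, -10011, 0-0101, 0-1000, 00-101, 0001-1, 010110, 1-0010, 10-001, 10-110, 100-10, 10100-, 11-010, 11001-
PI chart (minterm → PIs covering it):
  5 | 0-0101,00-101,0001-1
  7 | 0001-1  (sole → essential)
  13 | 00-101  (sole → essential)
  19 | -10011  (sole → essential)
  21 | 0-0101  (sole → essential)
  22 | 010110  (sole → essential)
  24 | 0-1000  (sole → essential)
  34 | 1-0010,100-10
  38 | 10-110,100-10
  40 | -01000,10100-
  41 | 10-001,10100-
  46 | 10-110  (sole → essential)
  51 | -10011,11001-
Essential prime implicants: -10011, 0-0101, 0-1000, 00-101, 0001-1, 010110, 10-110

7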